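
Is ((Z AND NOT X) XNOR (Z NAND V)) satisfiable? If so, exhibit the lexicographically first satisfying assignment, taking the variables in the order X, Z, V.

X=0, Z=1, V=0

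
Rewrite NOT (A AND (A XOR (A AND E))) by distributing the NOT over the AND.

NOT A OR NOT (A XOR (A AND E))
De Morgan's: NOT(AND of terms) = OR of negations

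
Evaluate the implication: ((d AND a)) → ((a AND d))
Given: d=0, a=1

Antecedent ((d AND a)) = 0; consequent ((a AND d)) = 0.
0 → 0 = 1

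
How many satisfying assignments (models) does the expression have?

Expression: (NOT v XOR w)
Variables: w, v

Satisfying assignments: (0,0), (1,1)
Count: 2 out of 4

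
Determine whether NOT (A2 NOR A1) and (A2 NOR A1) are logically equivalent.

No. Counterexample: with A2=0, A1=0, Expression 1 = 0 but Expression 2 = 1.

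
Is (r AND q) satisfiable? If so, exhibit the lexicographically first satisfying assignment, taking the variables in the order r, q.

r=1, q=1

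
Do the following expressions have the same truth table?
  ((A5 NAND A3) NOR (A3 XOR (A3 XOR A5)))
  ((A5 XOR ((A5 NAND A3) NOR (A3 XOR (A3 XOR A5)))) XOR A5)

Yes, they are equivalent — the two output columns agree on all 4 assignments:
A3 | A5 | Expression 1 | Expression 2
-------------------------------------
0 | 0 | 0 | 0
0 | 1 | 0 | 0
1 | 0 | 0 | 0
1 | 1 | 0 | 0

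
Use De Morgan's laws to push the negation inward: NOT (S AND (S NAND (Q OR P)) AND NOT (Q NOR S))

NOT S OR NOT (S NAND (Q OR P)) OR (Q NOR S)
De Morgan's: NOT(AND of terms) = OR of negations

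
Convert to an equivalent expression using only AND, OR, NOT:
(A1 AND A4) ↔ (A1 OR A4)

((A1 AND A4) AND (A1 OR A4)) OR (NOT (A1 AND A4) AND NOT (A1 OR A4))
(Biconditional = both true or both false)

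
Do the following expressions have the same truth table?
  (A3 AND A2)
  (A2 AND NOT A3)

No. Counterexample: with A3=0, A2=1, Expression 1 = 0 but Expression 2 = 1.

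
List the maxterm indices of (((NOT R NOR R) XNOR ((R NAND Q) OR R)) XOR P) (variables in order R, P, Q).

ΠM(0, 1, 4, 5) = (R OR P OR Q) AND (R OR P OR NOT Q) AND (NOT R OR P OR Q) AND (NOT R OR P OR NOT Q)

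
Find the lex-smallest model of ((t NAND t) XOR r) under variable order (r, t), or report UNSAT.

r=0, t=0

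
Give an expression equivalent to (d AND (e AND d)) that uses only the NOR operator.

((d NOR d) NOR (((e NOR e) NOR (d NOR d)) NOR ((e NOR e) NOR (d NOR d))))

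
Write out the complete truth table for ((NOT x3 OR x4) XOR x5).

x3 | x4 | x5 | Output
---------------------
0 | 0 | 0 | 1
0 | 0 | 1 | 0
0 | 1 | 0 | 1
0 | 1 | 1 | 0
1 | 0 | 0 | 0
1 | 0 | 1 | 1
1 | 1 | 0 | 1
1 | 1 | 1 | 0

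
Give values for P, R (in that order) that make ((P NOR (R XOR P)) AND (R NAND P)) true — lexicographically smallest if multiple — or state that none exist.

P=0, R=0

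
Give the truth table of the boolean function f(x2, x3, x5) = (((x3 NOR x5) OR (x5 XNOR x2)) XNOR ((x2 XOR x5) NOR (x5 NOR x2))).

x2 | x3 | x5 | Output
---------------------
0 | 0 | 0 | 0
0 | 0 | 1 | 1
0 | 1 | 0 | 0
0 | 1 | 1 | 1
1 | 0 | 0 | 0
1 | 0 | 1 | 1
1 | 1 | 0 | 1
1 | 1 | 1 | 1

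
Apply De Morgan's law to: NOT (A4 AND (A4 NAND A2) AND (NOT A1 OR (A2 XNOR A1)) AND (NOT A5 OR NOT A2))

NOT A4 OR NOT (A4 NAND A2) OR NOT (NOT A1 OR (A2 XNOR A1)) OR NOT (NOT A5 OR NOT A2)
De Morgan's: NOT(AND of terms) = OR of negations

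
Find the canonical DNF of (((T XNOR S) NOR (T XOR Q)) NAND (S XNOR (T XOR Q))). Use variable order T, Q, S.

(NOT T AND NOT Q AND NOT S) OR (NOT T AND NOT Q AND S) OR (NOT T AND Q AND NOT S) OR (NOT T AND Q AND S) OR (T AND NOT Q AND NOT S) OR (T AND NOT Q AND S) OR (T AND Q AND S)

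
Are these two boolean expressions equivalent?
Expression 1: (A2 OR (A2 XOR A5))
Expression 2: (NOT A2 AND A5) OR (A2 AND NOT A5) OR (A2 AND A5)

Yes, they are equivalent — the two output columns agree on all 4 assignments:
A2 | A5 | Expression 1 | Expression 2
-------------------------------------
0 | 0 | 0 | 0
0 | 1 | 1 | 1
1 | 0 | 1 | 1
1 | 1 | 1 | 1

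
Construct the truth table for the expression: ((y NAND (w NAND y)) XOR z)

y | w | z | Output
------------------
0 | 0 | 0 | 1
0 | 0 | 1 | 0
0 | 1 | 0 | 1
0 | 1 | 1 | 0
1 | 0 | 0 | 0
1 | 0 | 1 | 1
1 | 1 | 0 | 1
1 | 1 | 1 | 0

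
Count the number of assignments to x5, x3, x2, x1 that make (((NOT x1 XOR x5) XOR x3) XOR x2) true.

Satisfying assignments: (0,0,0,0), (0,0,1,1), (0,1,0,1), (0,1,1,0), (1,0,0,1), (1,0,1,0), (1,1,0,0), (1,1,1,1)
Count: 8 out of 16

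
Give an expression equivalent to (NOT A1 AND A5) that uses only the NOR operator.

(((A1 NOR A1) NOR (A1 NOR A1)) NOR (A5 NOR A5))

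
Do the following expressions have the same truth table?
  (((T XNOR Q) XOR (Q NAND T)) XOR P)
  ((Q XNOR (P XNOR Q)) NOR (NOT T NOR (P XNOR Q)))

No. Counterexample: with Q=0, T=0, P=0, Expression 1 = 0 but Expression 2 = 1.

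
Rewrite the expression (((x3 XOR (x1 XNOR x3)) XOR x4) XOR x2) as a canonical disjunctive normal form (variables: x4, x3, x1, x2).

(NOT x4 AND NOT x3 AND NOT x1 AND NOT x2) OR (NOT x4 AND NOT x3 AND x1 AND x2) OR (NOT x4 AND x3 AND NOT x1 AND NOT x2) OR (NOT x4 AND x3 AND x1 AND x2) OR (x4 AND NOT x3 AND NOT x1 AND x2) OR (x4 AND NOT x3 AND x1 AND NOT x2) OR (x4 AND x3 AND NOT x1 AND x2) OR (x4 AND x3 AND x1 AND NOT x2)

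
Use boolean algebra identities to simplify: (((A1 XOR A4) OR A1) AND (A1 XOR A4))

By absorption (E AND (E OR v) = E):
= (A1 XOR A4)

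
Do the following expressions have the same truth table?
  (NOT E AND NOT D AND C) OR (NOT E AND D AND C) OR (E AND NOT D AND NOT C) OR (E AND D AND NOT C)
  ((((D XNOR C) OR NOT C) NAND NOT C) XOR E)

Yes, they are equivalent — the two output columns agree on all 8 assignments:
E | D | C | Expression 1 | Expression 2
---------------------------------------
0 | 0 | 0 | 0 | 0
0 | 0 | 1 | 1 | 1
0 | 1 | 0 | 0 | 0
0 | 1 | 1 | 1 | 1
1 | 0 | 0 | 1 | 1
1 | 0 | 1 | 0 | 0
1 | 1 | 0 | 1 | 1
1 | 1 | 1 | 0 | 0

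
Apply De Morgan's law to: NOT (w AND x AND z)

NOT w OR NOT x OR NOT z
De Morgan's: NOT(AND of terms) = OR of negations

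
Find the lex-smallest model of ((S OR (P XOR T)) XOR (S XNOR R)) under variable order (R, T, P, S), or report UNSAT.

R=0, T=0, P=0, S=0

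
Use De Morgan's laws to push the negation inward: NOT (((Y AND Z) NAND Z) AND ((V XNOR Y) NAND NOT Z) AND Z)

NOT ((Y AND Z) NAND Z) OR NOT ((V XNOR Y) NAND NOT Z) OR NOT Z
De Morgan's: NOT(AND of terms) = OR of negations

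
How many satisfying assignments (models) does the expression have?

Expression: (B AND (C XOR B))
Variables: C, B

Satisfying assignments: (0,1)
Count: 1 out of 4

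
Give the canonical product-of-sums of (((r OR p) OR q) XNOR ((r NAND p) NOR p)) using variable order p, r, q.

ΠM(1, 2, 3, 4, 5, 6, 7) = (p OR r OR NOT q) AND (p OR NOT r OR q) AND (p OR NOT r OR NOT q) AND (NOT p OR r OR q) AND (NOT p OR r OR NOT q) AND (NOT p OR NOT r OR q) AND (NOT p OR NOT r OR NOT q)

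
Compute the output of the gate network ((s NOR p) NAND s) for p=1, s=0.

Substituting: ((0 NOR 1) NAND 0)
= 1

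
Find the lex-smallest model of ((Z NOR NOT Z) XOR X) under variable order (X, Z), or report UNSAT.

X=1, Z=0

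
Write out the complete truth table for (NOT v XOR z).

z | v | Output
--------------
0 | 0 | 1
0 | 1 | 0
1 | 0 | 0
1 | 1 | 1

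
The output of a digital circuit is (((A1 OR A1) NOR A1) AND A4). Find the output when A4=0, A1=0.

Substituting: (((0 OR 0) NOR 0) AND 0)
= 0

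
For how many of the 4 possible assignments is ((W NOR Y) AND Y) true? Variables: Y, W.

No assignment satisfies the expression.
Count: 0 out of 4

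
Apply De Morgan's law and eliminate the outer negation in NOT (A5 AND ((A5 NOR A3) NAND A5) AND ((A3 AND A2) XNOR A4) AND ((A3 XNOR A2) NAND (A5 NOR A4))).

NOT A5 OR NOT ((A5 NOR A3) NAND A5) OR NOT ((A3 AND A2) XNOR A4) OR NOT ((A3 XNOR A2) NAND (A5 NOR A4))
De Morgan's: NOT(AND of terms) = OR of negations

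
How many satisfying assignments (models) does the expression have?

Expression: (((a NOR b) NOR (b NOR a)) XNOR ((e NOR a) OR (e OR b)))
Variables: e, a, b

Satisfying assignments: (0,0,1), (0,1,1), (1,0,1), (1,1,0), (1,1,1)
Count: 5 out of 8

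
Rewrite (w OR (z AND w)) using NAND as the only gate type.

((w NAND w) NAND (((z NAND w) NAND (z NAND w)) NAND ((z NAND w) NAND (z NAND w))))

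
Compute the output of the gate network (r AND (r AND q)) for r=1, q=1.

Substituting: (1 AND (1 AND 1))
= 1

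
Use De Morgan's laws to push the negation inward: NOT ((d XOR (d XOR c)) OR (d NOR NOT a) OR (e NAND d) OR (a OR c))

NOT (d XOR (d XOR c)) AND NOT (d NOR NOT a) AND NOT (e NAND d) AND NOT (a OR c)
De Morgan's: NOT(OR of terms) = AND of negations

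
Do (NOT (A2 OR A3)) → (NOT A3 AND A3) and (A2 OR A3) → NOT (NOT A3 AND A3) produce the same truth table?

No, Inverse is not equivalent to original (counterexample: A2=0, A3=0)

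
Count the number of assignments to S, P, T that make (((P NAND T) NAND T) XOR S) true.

Satisfying assignments: (0,0,0), (0,1,0), (0,1,1), (1,0,1)
Count: 4 out of 8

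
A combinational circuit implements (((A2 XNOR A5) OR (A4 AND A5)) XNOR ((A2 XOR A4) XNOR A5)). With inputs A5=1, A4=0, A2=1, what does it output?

Substituting: (((1 XNOR 1) OR (0 AND 1)) XNOR ((1 XOR 0) XNOR 1))
= 1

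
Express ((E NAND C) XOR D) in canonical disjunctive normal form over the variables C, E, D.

(NOT C AND NOT E AND NOT D) OR (NOT C AND E AND NOT D) OR (C AND NOT E AND NOT D) OR (C AND E AND D)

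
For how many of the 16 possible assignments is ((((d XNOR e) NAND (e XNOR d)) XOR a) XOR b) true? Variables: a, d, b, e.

Satisfying assignments: (0,0,0,1), (0,0,1,0), (0,1,0,0), (0,1,1,1), (1,0,0,0), (1,0,1,1), (1,1,0,1), (1,1,1,0)
Count: 8 out of 16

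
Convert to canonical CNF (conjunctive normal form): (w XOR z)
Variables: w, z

(w OR z) AND (NOT w OR NOT z)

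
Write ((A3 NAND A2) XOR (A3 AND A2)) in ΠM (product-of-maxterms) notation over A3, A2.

ΠM() = TRUE (no maxterms)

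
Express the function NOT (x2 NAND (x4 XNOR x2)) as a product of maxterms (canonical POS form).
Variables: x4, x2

ΠM(0, 1, 2) = (x4 OR x2) AND (x4 OR NOT x2) AND (NOT x4 OR x2)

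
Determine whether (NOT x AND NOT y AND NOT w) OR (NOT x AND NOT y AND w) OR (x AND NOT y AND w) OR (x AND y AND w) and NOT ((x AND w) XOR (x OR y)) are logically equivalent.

Yes, they are equivalent — the two output columns agree on all 8 assignments:
x | y | w | Expression 1 | Expression 2
---------------------------------------
0 | 0 | 0 | 1 | 1
0 | 0 | 1 | 1 | 1
0 | 1 | 0 | 0 | 0
0 | 1 | 1 | 0 | 0
1 | 0 | 0 | 0 | 0
1 | 0 | 1 | 1 | 1
1 | 1 | 0 | 0 | 0
1 | 1 | 1 | 1 | 1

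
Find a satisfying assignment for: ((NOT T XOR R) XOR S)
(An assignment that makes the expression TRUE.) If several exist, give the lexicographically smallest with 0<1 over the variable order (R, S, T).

R=0, S=0, T=0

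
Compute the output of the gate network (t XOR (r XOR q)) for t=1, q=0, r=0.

Substituting: (1 XOR (0 XOR 0))
= 1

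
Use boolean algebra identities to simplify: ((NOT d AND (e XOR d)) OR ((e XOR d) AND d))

By distribution ((E AND v) OR (E AND NOT v) = E):
= (e XOR d)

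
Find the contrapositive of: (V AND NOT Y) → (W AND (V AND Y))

Contrapositive: NOT (W AND (V AND Y)) → NOT (V AND NOT Y)
Note: A statement and its contrapositive are logically equivalent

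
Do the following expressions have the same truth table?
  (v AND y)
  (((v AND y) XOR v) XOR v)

Yes, they are equivalent — the two output columns agree on all 4 assignments:
v | y | Expression 1 | Expression 2
-----------------------------------
0 | 0 | 0 | 0
0 | 1 | 0 | 0
1 | 0 | 0 | 0
1 | 1 | 1 | 1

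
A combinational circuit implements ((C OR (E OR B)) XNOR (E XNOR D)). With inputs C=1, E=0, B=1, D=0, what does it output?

Substituting: ((1 OR (0 OR 1)) XNOR (0 XNOR 0))
= 1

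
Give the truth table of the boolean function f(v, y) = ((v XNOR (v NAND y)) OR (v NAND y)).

v | y | Output
--------------
0 | 0 | 1
0 | 1 | 1
1 | 0 | 1
1 | 1 | 0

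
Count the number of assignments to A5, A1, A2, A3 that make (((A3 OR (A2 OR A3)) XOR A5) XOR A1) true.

Satisfying assignments: (0,0,0,1), (0,0,1,0), (0,0,1,1), (0,1,0,0), (1,0,0,0), (1,1,0,1), (1,1,1,0), (1,1,1,1)
Count: 8 out of 16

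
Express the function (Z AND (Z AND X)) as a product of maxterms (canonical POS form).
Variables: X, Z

ΠM(0, 1, 2) = (X OR Z) AND (X OR NOT Z) AND (NOT X OR Z)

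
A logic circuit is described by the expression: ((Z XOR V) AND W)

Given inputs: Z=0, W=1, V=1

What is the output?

Substituting: ((0 XOR 1) AND 1)
= 1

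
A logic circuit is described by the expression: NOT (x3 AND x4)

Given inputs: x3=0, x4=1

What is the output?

Substituting: NOT (0 AND 1)
= 1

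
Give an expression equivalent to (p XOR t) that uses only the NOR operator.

((((p NOR t) NOR (p NOR t)) NOR ((p NOR t) NOR (p NOR t))) NOR ((((p NOR p) NOR (t NOR t)) NOR ((p NOR p) NOR (t NOR t))) NOR (((p NOR p) NOR (t NOR t)) NOR ((p NOR p) NOR (t NOR t)))))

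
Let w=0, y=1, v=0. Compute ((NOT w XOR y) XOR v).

Substituting: ((NOT 0 XOR 1) XOR 0)
= 0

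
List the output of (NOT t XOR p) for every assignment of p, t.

p | t | Output
--------------
0 | 0 | 1
0 | 1 | 0
1 | 0 | 0
1 | 1 | 1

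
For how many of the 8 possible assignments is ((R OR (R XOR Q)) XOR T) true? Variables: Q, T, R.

Satisfying assignments: (0,0,1), (0,1,0), (1,0,0), (1,0,1)
Count: 4 out of 8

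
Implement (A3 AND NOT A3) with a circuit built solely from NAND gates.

((A3 NAND (A3 NAND A3)) NAND (A3 NAND (A3 NAND A3)))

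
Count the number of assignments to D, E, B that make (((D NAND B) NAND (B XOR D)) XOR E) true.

Satisfying assignments: (0,0,0), (0,1,1), (1,0,1), (1,1,0)
Count: 4 out of 8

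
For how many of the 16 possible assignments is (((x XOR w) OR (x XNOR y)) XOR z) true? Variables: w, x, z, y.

Satisfying assignments: (0,0,0,0), (0,0,1,1), (0,1,0,0), (0,1,0,1), (1,0,0,0), (1,0,0,1), (1,1,0,1), (1,1,1,0)
Count: 8 out of 16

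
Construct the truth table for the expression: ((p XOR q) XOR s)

s | q | p | Output
------------------
0 | 0 | 0 | 0
0 | 0 | 1 | 1
0 | 1 | 0 | 1
0 | 1 | 1 | 0
1 | 0 | 0 | 1
1 | 0 | 1 | 0
1 | 1 | 0 | 0
1 | 1 | 1 | 1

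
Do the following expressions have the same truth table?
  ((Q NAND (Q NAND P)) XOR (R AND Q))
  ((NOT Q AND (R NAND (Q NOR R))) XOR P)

No. Counterexample: with Q=0, R=0, P=1, Expression 1 = 1 but Expression 2 = 0.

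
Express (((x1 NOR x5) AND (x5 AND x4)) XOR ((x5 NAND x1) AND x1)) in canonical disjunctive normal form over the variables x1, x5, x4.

(x1 AND NOT x5 AND NOT x4) OR (x1 AND NOT x5 AND x4)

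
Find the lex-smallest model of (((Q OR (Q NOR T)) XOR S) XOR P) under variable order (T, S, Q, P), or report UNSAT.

T=0, S=0, Q=0, P=0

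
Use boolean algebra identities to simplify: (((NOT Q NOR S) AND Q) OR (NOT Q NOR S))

By absorption (E OR (E AND v) = E):
= (NOT Q NOR S)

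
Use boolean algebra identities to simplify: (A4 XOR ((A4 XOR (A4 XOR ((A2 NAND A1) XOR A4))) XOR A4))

By XOR self-cancellation ((E XOR v) XOR v = E) then XOR self-cancellation ((E XOR v) XOR v = E):
= ((A2 NAND A1) XOR A4)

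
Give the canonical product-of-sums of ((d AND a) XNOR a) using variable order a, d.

ΠM(2) = (NOT a OR d)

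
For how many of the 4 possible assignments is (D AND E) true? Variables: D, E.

Satisfying assignments: (1,1)
Count: 1 out of 4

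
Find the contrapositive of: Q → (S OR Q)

Contrapositive: NOT (S OR Q) → NOT Q
Note: A statement and its contrapositive are logically equivalent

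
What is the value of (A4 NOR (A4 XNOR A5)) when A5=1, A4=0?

Substituting: (0 NOR (0 XNOR 1))
= 1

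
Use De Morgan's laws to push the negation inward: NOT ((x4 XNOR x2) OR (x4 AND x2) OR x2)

NOT (x4 XNOR x2) AND NOT (x4 AND x2) AND NOT x2
De Morgan's: NOT(OR of terms) = AND of negations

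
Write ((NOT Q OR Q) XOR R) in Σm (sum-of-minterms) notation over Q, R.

Σm(0, 2) = (NOT Q AND NOT R) OR (Q AND NOT R)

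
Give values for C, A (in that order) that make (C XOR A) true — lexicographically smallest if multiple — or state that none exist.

C=0, A=1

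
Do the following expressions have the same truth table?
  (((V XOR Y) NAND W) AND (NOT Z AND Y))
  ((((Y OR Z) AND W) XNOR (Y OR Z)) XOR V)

No. Counterexample: with Z=0, W=0, Y=0, V=0, Expression 1 = 0 but Expression 2 = 1.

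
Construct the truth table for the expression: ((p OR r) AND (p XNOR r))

r | p | Output
--------------
0 | 0 | 0
0 | 1 | 0
1 | 0 | 0
1 | 1 | 1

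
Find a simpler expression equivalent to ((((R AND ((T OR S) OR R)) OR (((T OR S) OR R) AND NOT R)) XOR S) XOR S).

By XOR self-cancellation ((E XOR v) XOR v = E) then distribution ((E AND v) OR (E AND NOT v) = E):
= ((T OR S) OR R)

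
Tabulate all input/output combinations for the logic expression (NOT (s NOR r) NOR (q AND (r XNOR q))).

s | r | q | Output
------------------
0 | 0 | 0 | 1
0 | 0 | 1 | 1
0 | 1 | 0 | 0
0 | 1 | 1 | 0
1 | 0 | 0 | 0
1 | 0 | 1 | 0
1 | 1 | 0 | 0
1 | 1 | 1 | 0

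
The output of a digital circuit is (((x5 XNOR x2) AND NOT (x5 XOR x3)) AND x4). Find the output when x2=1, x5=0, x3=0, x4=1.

Substituting: (((0 XNOR 1) AND NOT (0 XOR 0)) AND 1)
= 0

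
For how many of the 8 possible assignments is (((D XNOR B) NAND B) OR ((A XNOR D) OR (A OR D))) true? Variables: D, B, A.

Satisfying assignments: (0,0,0), (0,0,1), (0,1,0), (0,1,1), (1,0,0), (1,0,1), (1,1,0), (1,1,1)
Count: 8 out of 8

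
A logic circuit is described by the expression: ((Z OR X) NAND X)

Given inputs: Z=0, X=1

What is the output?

Substituting: ((0 OR 1) NAND 1)
= 0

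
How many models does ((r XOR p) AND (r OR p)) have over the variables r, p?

Satisfying assignments: (0,1), (1,0)
Count: 2 out of 4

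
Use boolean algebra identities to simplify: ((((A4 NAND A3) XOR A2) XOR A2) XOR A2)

By XOR self-cancellation ((E XOR v) XOR v = E):
= ((A4 NAND A3) XOR A2)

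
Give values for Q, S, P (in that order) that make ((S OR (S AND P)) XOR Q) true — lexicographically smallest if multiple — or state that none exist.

Q=0, S=1, P=0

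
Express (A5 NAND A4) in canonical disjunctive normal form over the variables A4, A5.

(NOT A4 AND NOT A5) OR (NOT A4 AND A5) OR (A4 AND NOT A5)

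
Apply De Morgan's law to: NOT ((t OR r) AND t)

NOT (t OR r) OR NOT t
De Morgan's: NOT(AND of terms) = OR of negations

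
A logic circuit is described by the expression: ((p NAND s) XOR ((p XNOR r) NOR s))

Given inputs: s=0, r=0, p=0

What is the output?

Substituting: ((0 NAND 0) XOR ((0 XNOR 0) NOR 0))
= 1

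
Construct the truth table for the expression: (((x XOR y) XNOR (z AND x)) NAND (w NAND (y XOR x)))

w | y | x | z | Output
----------------------
0 | 0 | 0 | 0 | 0
0 | 0 | 0 | 1 | 0
0 | 0 | 1 | 0 | 1
0 | 0 | 1 | 1 | 0
0 | 1 | 0 | 0 | 1
0 | 1 | 0 | 1 | 1
0 | 1 | 1 | 0 | 0
0 | 1 | 1 | 1 | 1
1 | 0 | 0 | 0 | 0
1 | 0 | 0 | 1 | 0
1 | 0 | 1 | 0 | 1
1 | 0 | 1 | 1 | 1
1 | 1 | 0 | 0 | 1
1 | 1 | 0 | 1 | 1
1 | 1 | 1 | 0 | 0
1 | 1 | 1 | 1 | 1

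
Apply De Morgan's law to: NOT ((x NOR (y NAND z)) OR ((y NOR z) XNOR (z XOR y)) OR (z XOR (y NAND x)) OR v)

NOT (x NOR (y NAND z)) AND NOT ((y NOR z) XNOR (z XOR y)) AND NOT (z XOR (y NAND x)) AND NOT v
De Morgan's: NOT(OR of terms) = AND of negations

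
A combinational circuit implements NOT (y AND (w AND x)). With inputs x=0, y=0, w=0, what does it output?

Substituting: NOT (0 AND (0 AND 0))
= 1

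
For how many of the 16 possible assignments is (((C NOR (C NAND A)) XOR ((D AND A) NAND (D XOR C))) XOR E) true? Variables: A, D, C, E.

Satisfying assignments: (0,0,0,0), (0,0,1,0), (0,1,0,0), (0,1,1,0), (1,0,0,0), (1,0,1,0), (1,1,0,1), (1,1,1,0)
Count: 8 out of 16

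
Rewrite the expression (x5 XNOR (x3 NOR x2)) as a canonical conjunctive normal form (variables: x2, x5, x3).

(x2 OR x5 OR x3) AND (x2 OR NOT x5 OR NOT x3) AND (NOT x2 OR NOT x5 OR x3) AND (NOT x2 OR NOT x5 OR NOT x3)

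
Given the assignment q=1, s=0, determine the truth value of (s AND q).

Substituting: (0 AND 1)
= 0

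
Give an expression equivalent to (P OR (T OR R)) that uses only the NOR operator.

((P NOR ((T NOR R) NOR (T NOR R))) NOR (P NOR ((T NOR R) NOR (T NOR R))))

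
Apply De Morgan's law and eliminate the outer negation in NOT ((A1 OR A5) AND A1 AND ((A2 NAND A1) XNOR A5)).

NOT (A1 OR A5) OR NOT A1 OR NOT ((A2 NAND A1) XNOR A5)
De Morgan's: NOT(AND of terms) = OR of negations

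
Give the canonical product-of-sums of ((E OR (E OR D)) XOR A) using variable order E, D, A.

ΠM(0, 3, 5, 7) = (E OR D OR A) AND (E OR NOT D OR NOT A) AND (NOT E OR D OR NOT A) AND (NOT E OR NOT D OR NOT A)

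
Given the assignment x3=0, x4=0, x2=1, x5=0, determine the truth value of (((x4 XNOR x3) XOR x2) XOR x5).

Substituting: (((0 XNOR 0) XOR 1) XOR 0)
= 0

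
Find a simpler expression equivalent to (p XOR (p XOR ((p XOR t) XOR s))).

By XOR self-cancellation ((E XOR v) XOR v = E):
= ((p XOR t) XOR s)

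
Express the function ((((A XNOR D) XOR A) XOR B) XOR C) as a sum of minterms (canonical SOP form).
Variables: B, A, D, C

Σm(0, 3, 4, 7, 9, 10, 13, 14) = (NOT B AND NOT A AND NOT D AND NOT C) OR (NOT B AND NOT A AND D AND C) OR (NOT B AND A AND NOT D AND NOT C) OR (NOT B AND A AND D AND C) OR (B AND NOT A AND NOT D AND C) OR (B AND NOT A AND D AND NOT C) OR (B AND A AND NOT D AND C) OR (B AND A AND D AND NOT C)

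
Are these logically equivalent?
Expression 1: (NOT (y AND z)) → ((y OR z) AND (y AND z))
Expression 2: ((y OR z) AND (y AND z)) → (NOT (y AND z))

No, Converse is not equivalent to original (counterexample: y=0, z=0)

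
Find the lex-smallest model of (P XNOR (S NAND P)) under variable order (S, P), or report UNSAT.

S=0, P=1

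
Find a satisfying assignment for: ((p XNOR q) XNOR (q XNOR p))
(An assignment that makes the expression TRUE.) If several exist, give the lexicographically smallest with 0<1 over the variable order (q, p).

q=0, p=0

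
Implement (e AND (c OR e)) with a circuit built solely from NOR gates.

((e NOR e) NOR (((c NOR e) NOR (c NOR e)) NOR ((c NOR e) NOR (c NOR e))))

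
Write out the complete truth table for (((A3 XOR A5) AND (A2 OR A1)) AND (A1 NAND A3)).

A5 | A3 | A2 | A1 | Output
--------------------------
0 | 0 | 0 | 0 | 0
0 | 0 | 0 | 1 | 0
0 | 0 | 1 | 0 | 0
0 | 0 | 1 | 1 | 0
0 | 1 | 0 | 0 | 0
0 | 1 | 0 | 1 | 0
0 | 1 | 1 | 0 | 1
0 | 1 | 1 | 1 | 0
1 | 0 | 0 | 0 | 0
1 | 0 | 0 | 1 | 1
1 | 0 | 1 | 0 | 1
1 | 0 | 1 | 1 | 1
1 | 1 | 0 | 0 | 0
1 | 1 | 0 | 1 | 0
1 | 1 | 1 | 0 | 0
1 | 1 | 1 | 1 | 0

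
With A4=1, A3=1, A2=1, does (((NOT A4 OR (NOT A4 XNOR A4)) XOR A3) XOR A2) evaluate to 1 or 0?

Substituting: (((NOT 1 OR (NOT 1 XNOR 1)) XOR 1) XOR 1)
= 0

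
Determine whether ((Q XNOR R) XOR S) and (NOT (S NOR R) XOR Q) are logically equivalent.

No. Counterexample: with Q=0, R=0, S=0, Expression 1 = 1 but Expression 2 = 0.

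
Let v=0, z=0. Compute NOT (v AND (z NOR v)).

Substituting: NOT (0 AND (0 NOR 0))
= 1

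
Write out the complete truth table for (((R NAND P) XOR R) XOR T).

R | T | P | Output
------------------
0 | 0 | 0 | 1
0 | 0 | 1 | 1
0 | 1 | 0 | 0
0 | 1 | 1 | 0
1 | 0 | 0 | 0
1 | 0 | 1 | 1
1 | 1 | 0 | 1
1 | 1 | 1 | 0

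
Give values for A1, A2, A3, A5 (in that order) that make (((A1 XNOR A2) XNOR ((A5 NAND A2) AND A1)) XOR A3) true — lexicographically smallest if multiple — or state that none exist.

A1=0, A2=0, A3=1, A5=0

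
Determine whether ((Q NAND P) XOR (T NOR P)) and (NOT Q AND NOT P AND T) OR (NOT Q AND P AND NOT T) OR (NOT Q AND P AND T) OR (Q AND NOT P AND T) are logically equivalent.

Yes, they are equivalent — the two output columns agree on all 8 assignments:
Q | P | T | Expression 1 | Expression 2
---------------------------------------
0 | 0 | 0 | 0 | 0
0 | 0 | 1 | 1 | 1
0 | 1 | 0 | 1 | 1
0 | 1 | 1 | 1 | 1
1 | 0 | 0 | 0 | 0
1 | 0 | 1 | 1 | 1
1 | 1 | 0 | 0 | 0
1 | 1 | 1 | 0 | 0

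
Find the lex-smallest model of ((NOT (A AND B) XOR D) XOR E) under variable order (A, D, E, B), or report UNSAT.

A=0, D=0, E=0, B=0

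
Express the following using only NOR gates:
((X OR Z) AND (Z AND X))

((((X NOR Z) NOR (X NOR Z)) NOR ((X NOR Z) NOR (X NOR Z))) NOR (((Z NOR Z) NOR (X NOR X)) NOR ((Z NOR Z) NOR (X NOR X))))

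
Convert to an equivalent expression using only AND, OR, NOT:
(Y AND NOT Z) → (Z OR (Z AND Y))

NOT (Y AND NOT Z) OR (Z OR (Z AND Y))
(Implication elimination: A → B = NOT A OR B)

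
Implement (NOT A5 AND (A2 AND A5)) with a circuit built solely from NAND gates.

(((A5 NAND A5) NAND ((A2 NAND A5) NAND (A2 NAND A5))) NAND ((A5 NAND A5) NAND ((A2 NAND A5) NAND (A2 NAND A5))))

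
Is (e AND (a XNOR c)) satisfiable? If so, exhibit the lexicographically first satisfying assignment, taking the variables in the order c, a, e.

c=0, a=0, e=1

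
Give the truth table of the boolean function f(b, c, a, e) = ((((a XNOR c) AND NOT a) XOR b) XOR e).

b | c | a | e | Output
----------------------
0 | 0 | 0 | 0 | 1
0 | 0 | 0 | 1 | 0
0 | 0 | 1 | 0 | 0
0 | 0 | 1 | 1 | 1
0 | 1 | 0 | 0 | 0
0 | 1 | 0 | 1 | 1
0 | 1 | 1 | 0 | 0
0 | 1 | 1 | 1 | 1
1 | 0 | 0 | 0 | 0
1 | 0 | 0 | 1 | 1
1 | 0 | 1 | 0 | 1
1 | 0 | 1 | 1 | 0
1 | 1 | 0 | 0 | 1
1 | 1 | 0 | 1 | 0
1 | 1 | 1 | 0 | 1
1 | 1 | 1 | 1 | 0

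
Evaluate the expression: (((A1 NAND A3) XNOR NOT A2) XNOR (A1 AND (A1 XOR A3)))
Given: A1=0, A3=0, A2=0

Substituting: (((0 NAND 0) XNOR NOT 0) XNOR (0 AND (0 XOR 0)))
= 0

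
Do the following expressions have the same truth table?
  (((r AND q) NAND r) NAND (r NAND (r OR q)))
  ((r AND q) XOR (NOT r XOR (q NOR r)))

No. Counterexample: with q=0, r=1, Expression 1 = 1 but Expression 2 = 0.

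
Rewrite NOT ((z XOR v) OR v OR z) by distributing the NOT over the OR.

NOT (z XOR v) AND NOT v AND NOT z
De Morgan's: NOT(OR of terms) = AND of negations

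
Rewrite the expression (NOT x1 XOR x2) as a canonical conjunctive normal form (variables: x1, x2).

(x1 OR NOT x2) AND (NOT x1 OR x2)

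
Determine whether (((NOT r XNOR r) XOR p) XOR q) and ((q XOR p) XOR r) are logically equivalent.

No. Counterexample: with p=0, r=1, q=0, Expression 1 = 0 but Expression 2 = 1.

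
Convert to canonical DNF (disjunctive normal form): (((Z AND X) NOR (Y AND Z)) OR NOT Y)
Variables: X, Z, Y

(NOT X AND NOT Z AND NOT Y) OR (NOT X AND NOT Z AND Y) OR (NOT X AND Z AND NOT Y) OR (X AND NOT Z AND NOT Y) OR (X AND NOT Z AND Y) OR (X AND Z AND NOT Y)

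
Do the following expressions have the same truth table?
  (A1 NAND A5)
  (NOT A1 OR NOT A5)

Yes, they are equivalent — the two output columns agree on all 4 assignments:
A1 | A5 | Expression 1 | Expression 2
-------------------------------------
0 | 0 | 1 | 1
0 | 1 | 1 | 1
1 | 0 | 1 | 1
1 | 1 | 0 | 0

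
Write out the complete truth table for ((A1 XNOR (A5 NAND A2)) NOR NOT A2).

A5 | A2 | A1 | Output
---------------------
0 | 0 | 0 | 0
0 | 0 | 1 | 0
0 | 1 | 0 | 1
0 | 1 | 1 | 0
1 | 0 | 0 | 0
1 | 0 | 1 | 0
1 | 1 | 0 | 0
1 | 1 | 1 | 1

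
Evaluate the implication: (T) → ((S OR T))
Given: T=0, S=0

Antecedent (T) = 0; consequent ((S OR T)) = 0.
0 → 0 = 1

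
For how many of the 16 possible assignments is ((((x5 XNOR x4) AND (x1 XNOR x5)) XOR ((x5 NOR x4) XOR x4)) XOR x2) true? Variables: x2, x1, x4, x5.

Satisfying assignments: (0,0,1,0), (0,0,1,1), (0,1,0,0), (0,1,1,0), (1,0,0,0), (1,0,0,1), (1,1,0,1), (1,1,1,1)
Count: 8 out of 16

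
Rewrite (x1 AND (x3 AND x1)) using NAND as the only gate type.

((x1 NAND ((x3 NAND x1) NAND (x3 NAND x1))) NAND (x1 NAND ((x3 NAND x1) NAND (x3 NAND x1))))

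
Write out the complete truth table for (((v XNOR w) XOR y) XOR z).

v | y | w | z | Output
----------------------
0 | 0 | 0 | 0 | 1
0 | 0 | 0 | 1 | 0
0 | 0 | 1 | 0 | 0
0 | 0 | 1 | 1 | 1
0 | 1 | 0 | 0 | 0
0 | 1 | 0 | 1 | 1
0 | 1 | 1 | 0 | 1
0 | 1 | 1 | 1 | 0
1 | 0 | 0 | 0 | 0
1 | 0 | 0 | 1 | 1
1 | 0 | 1 | 0 | 1
1 | 0 | 1 | 1 | 0
1 | 1 | 0 | 0 | 1
1 | 1 | 0 | 1 | 0
1 | 1 | 1 | 0 | 0
1 | 1 | 1 | 1 | 1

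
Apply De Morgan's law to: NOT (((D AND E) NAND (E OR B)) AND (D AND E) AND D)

NOT ((D AND E) NAND (E OR B)) OR NOT (D AND E) OR NOT D
De Morgan's: NOT(AND of terms) = OR of negations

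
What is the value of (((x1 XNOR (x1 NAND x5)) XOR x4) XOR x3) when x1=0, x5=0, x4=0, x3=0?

Substituting: (((0 XNOR (0 NAND 0)) XOR 0) XOR 0)
= 0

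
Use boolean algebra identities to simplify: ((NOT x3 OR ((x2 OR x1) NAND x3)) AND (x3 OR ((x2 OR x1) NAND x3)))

By distribution ((E OR v) AND (E OR NOT v) = E):
= ((x2 OR x1) NAND x3)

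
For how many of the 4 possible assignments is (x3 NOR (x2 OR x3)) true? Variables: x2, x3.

Satisfying assignments: (0,0)
Count: 1 out of 4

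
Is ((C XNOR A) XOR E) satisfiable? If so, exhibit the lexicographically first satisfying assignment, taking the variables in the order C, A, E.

C=0, A=0, E=0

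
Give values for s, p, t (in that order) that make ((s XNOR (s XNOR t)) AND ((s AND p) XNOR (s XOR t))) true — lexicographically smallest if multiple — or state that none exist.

s=1, p=0, t=1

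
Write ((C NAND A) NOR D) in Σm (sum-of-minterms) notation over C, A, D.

Σm(6) = (C AND A AND NOT D)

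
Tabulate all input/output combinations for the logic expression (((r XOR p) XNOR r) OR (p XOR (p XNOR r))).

p | r | Output
--------------
0 | 0 | 1
0 | 1 | 1
1 | 0 | 1
1 | 1 | 0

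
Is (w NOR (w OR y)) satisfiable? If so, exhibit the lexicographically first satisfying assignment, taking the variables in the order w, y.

w=0, y=0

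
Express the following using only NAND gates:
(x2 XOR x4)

((x2 NAND (x2 NAND x4)) NAND (x4 NAND (x2 NAND x4)))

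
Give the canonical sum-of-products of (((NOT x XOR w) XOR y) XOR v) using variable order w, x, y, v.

Σm(0, 3, 5, 6, 9, 10, 12, 15) = (NOT w AND NOT x AND NOT y AND NOT v) OR (NOT w AND NOT x AND y AND v) OR (NOT w AND x AND NOT y AND v) OR (NOT w AND x AND y AND NOT v) OR (w AND NOT x AND NOT y AND v) OR (w AND NOT x AND y AND NOT v) OR (w AND x AND NOT y AND NOT v) OR (w AND x AND y AND v)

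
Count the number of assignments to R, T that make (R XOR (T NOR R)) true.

Satisfying assignments: (0,0), (1,0), (1,1)
Count: 3 out of 4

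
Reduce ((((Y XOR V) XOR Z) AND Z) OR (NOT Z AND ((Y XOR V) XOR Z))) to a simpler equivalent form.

By distribution ((E AND v) OR (E AND NOT v) = E):
= ((Y XOR V) XOR Z)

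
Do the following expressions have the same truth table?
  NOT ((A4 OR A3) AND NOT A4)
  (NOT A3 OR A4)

Yes, they are equivalent — the two output columns agree on all 4 assignments:
A3 | A4 | Expression 1 | Expression 2
-------------------------------------
0 | 0 | 1 | 1
0 | 1 | 1 | 1
1 | 0 | 0 | 0
1 | 1 | 1 | 1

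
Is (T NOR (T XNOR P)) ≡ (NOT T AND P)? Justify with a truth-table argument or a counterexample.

Yes, they are equivalent — the two output columns agree on all 4 assignments:
T | P | Expression 1 | Expression 2
-----------------------------------
0 | 0 | 0 | 0
0 | 1 | 1 | 1
1 | 0 | 0 | 0
1 | 1 | 0 | 0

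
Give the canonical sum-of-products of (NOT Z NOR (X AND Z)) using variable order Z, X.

Σm(2) = (Z AND NOT X)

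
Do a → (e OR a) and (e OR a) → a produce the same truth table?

No, Converse is not equivalent to original (counterexample: a=0, e=1)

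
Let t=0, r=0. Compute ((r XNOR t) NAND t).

Substituting: ((0 XNOR 0) NAND 0)
= 1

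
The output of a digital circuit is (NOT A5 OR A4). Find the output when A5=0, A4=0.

Substituting: (NOT 0 OR 0)
= 1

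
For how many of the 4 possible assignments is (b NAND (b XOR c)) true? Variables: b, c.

Satisfying assignments: (0,0), (0,1), (1,1)
Count: 3 out of 4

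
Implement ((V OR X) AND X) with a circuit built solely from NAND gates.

((((V NAND V) NAND (X NAND X)) NAND X) NAND (((V NAND V) NAND (X NAND X)) NAND X))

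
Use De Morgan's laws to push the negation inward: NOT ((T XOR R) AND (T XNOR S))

NOT (T XOR R) OR NOT (T XNOR S)
De Morgan's: NOT(AND of terms) = OR of negations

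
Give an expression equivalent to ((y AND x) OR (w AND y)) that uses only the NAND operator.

((((y NAND x) NAND (y NAND x)) NAND ((y NAND x) NAND (y NAND x))) NAND (((w NAND y) NAND (w NAND y)) NAND ((w NAND y) NAND (w NAND y))))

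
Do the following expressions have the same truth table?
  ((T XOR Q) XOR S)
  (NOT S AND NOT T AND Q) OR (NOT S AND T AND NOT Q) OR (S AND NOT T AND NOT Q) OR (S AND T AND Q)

Yes, they are equivalent — the two output columns agree on all 8 assignments:
S | T | Q | Expression 1 | Expression 2
---------------------------------------
0 | 0 | 0 | 0 | 0
0 | 0 | 1 | 1 | 1
0 | 1 | 0 | 1 | 1
0 | 1 | 1 | 0 | 0
1 | 0 | 0 | 1 | 1
1 | 0 | 1 | 0 | 0
1 | 1 | 0 | 0 | 0
1 | 1 | 1 | 1 | 1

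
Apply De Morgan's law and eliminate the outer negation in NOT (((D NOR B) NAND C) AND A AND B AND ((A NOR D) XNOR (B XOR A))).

NOT ((D NOR B) NAND C) OR NOT A OR NOT B OR NOT ((A NOR D) XNOR (B XOR A))
De Morgan's: NOT(AND of terms) = OR of negations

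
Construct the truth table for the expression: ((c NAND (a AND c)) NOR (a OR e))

a | c | e | Output
------------------
0 | 0 | 0 | 0
0 | 0 | 1 | 0
0 | 1 | 0 | 0
0 | 1 | 1 | 0
1 | 0 | 0 | 0
1 | 0 | 1 | 0
1 | 1 | 0 | 0
1 | 1 | 1 | 0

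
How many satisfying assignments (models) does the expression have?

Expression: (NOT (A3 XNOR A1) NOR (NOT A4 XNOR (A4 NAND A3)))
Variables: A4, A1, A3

Satisfying assignments: (1,0,0)
Count: 1 out of 8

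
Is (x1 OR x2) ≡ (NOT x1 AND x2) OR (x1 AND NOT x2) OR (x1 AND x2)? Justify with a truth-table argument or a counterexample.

Yes, they are equivalent — the two output columns agree on all 4 assignments:
x1 | x2 | Expression 1 | Expression 2
-------------------------------------
0 | 0 | 0 | 0
0 | 1 | 1 | 1
1 | 0 | 1 | 1
1 | 1 | 1 | 1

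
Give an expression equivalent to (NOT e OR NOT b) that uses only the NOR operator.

(((e NOR e) NOR (b NOR b)) NOR ((e NOR e) NOR (b NOR b)))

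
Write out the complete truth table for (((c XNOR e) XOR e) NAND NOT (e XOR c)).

c | e | Output
--------------
0 | 0 | 0
0 | 1 | 1
1 | 0 | 1
1 | 1 | 1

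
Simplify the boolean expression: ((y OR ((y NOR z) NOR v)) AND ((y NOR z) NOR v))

By absorption (E AND (E OR v) = E):
= ((y NOR z) NOR v)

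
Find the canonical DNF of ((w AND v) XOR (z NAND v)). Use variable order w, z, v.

(NOT w AND NOT z AND NOT v) OR (NOT w AND NOT z AND v) OR (NOT w AND z AND NOT v) OR (w AND NOT z AND NOT v) OR (w AND z AND NOT v) OR (w AND z AND v)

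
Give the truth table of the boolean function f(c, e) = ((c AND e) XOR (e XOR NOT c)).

c | e | Output
--------------
0 | 0 | 1
0 | 1 | 0
1 | 0 | 0
1 | 1 | 0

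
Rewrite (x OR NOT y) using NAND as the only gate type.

((x NAND x) NAND ((y NAND y) NAND (y NAND y)))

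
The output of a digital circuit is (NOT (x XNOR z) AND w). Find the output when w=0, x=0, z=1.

Substituting: (NOT (0 XNOR 1) AND 0)
= 0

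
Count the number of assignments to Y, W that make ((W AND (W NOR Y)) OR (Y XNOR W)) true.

Satisfying assignments: (0,0), (1,1)
Count: 2 out of 4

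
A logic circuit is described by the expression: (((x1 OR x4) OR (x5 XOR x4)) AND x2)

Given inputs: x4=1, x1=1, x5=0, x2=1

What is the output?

Substituting: (((1 OR 1) OR (0 XOR 1)) AND 1)
= 1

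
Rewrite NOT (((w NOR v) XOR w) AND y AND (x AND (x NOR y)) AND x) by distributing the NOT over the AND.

NOT ((w NOR v) XOR w) OR NOT y OR NOT (x AND (x NOR y)) OR NOT x
De Morgan's: NOT(AND of terms) = OR of negations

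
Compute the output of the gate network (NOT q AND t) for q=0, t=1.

Substituting: (NOT 0 AND 1)
= 1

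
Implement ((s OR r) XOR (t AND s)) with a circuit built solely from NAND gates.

((((s NAND s) NAND (r NAND r)) NAND (((s NAND s) NAND (r NAND r)) NAND ((t NAND s) NAND (t NAND s)))) NAND (((t NAND s) NAND (t NAND s)) NAND (((s NAND s) NAND (r NAND r)) NAND ((t NAND s) NAND (t NAND s)))))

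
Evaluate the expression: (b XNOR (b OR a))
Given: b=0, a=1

Substituting: (0 XNOR (0 OR 1))
= 0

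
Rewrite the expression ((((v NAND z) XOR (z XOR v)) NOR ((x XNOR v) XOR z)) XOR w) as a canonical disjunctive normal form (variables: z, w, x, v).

(NOT z AND NOT w AND NOT x AND v) OR (NOT z AND w AND NOT x AND NOT v) OR (NOT z AND w AND x AND NOT v) OR (NOT z AND w AND x AND v) OR (z AND NOT w AND NOT x AND NOT v) OR (z AND NOT w AND x AND v) OR (z AND w AND NOT x AND v) OR (z AND w AND x AND NOT v)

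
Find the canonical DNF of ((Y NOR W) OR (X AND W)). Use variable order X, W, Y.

(NOT X AND NOT W AND NOT Y) OR (X AND NOT W AND NOT Y) OR (X AND W AND NOT Y) OR (X AND W AND Y)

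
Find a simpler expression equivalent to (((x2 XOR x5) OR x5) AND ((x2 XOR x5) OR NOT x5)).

By distribution ((E OR v) AND (E OR NOT v) = E):
= (x2 XOR x5)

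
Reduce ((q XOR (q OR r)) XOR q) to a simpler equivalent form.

By XOR self-cancellation ((E XOR v) XOR v = E):
= (q OR r)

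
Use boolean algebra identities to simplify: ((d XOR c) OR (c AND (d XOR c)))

By absorption (E OR (E AND v) = E):
= (d XOR c)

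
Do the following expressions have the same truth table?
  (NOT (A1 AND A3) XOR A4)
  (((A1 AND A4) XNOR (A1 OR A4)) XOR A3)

No. Counterexample: with A3=0, A4=0, A1=1, Expression 1 = 1 but Expression 2 = 0.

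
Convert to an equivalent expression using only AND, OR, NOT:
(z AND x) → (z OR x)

NOT (z AND x) OR (z OR x)
(Implication elimination: A → B = NOT A OR B)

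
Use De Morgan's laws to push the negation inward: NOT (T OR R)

NOT T AND NOT R
De Morgan's: NOT(OR of terms) = AND of negations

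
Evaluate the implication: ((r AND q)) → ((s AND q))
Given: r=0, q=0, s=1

Antecedent ((r AND q)) = 0; consequent ((s AND q)) = 0.
0 → 0 = 1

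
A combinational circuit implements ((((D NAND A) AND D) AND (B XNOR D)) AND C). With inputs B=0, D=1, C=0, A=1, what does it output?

Substituting: ((((1 NAND 1) AND 1) AND (0 XNOR 1)) AND 0)
= 0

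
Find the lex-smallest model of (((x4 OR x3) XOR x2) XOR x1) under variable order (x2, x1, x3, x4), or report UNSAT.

x2=0, x1=0, x3=0, x4=1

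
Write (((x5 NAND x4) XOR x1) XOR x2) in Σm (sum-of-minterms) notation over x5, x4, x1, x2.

Σm(0, 3, 4, 7, 8, 11, 13, 14) = (NOT x5 AND NOT x4 AND NOT x1 AND NOT x2) OR (NOT x5 AND NOT x4 AND x1 AND x2) OR (NOT x5 AND x4 AND NOT x1 AND NOT x2) OR (NOT x5 AND x4 AND x1 AND x2) OR (x5 AND NOT x4 AND NOT x1 AND NOT x2) OR (x5 AND NOT x4 AND x1 AND x2) OR (x5 AND x4 AND NOT x1 AND x2) OR (x5 AND x4 AND x1 AND NOT x2)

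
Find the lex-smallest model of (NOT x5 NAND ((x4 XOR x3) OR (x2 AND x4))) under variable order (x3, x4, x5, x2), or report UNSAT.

x3=0, x4=0, x5=0, x2=0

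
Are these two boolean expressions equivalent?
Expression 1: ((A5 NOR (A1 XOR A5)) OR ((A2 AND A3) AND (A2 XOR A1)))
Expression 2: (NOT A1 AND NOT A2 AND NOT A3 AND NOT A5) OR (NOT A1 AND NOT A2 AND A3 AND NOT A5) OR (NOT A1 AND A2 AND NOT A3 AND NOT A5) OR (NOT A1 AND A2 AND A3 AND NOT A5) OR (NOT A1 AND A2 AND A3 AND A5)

Yes, they are equivalent — the two output columns agree on all 16 assignments:
A1 | A2 | A3 | A5 | Expression 1 | Expression 2
-----------------------------------------------
0 | 0 | 0 | 0 | 1 | 1
0 | 0 | 0 | 1 | 0 | 0
0 | 0 | 1 | 0 | 1 | 1
0 | 0 | 1 | 1 | 0 | 0
0 | 1 | 0 | 0 | 1 | 1
0 | 1 | 0 | 1 | 0 | 0
0 | 1 | 1 | 0 | 1 | 1
0 | 1 | 1 | 1 | 1 | 1
1 | 0 | 0 | 0 | 0 | 0
1 | 0 | 0 | 1 | 0 | 0
1 | 0 | 1 | 0 | 0 | 0
1 | 0 | 1 | 1 | 0 | 0
1 | 1 | 0 | 0 | 0 | 0
1 | 1 | 0 | 1 | 0 | 0
1 | 1 | 1 | 0 | 0 | 0
1 | 1 | 1 | 1 | 0 | 0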